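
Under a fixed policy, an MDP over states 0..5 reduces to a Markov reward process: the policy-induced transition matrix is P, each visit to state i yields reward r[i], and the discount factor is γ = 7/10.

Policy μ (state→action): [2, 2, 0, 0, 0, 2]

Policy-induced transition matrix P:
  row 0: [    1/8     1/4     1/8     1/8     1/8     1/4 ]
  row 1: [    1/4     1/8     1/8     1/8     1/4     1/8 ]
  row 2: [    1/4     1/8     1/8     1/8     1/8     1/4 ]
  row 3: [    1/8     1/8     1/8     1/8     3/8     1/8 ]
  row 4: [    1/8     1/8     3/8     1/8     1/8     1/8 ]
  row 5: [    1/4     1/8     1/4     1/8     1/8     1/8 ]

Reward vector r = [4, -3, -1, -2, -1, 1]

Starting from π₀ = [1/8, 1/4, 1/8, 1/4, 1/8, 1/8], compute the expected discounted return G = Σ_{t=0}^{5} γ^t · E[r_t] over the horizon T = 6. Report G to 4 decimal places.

G = -1.1626

t=0: π = [0.1250, 0.2500, 0.1250, 0.2500, 0.1250, 0.1250], E[r] = -0.8750, γ^t·E[r] = -0.875000, running G = -0.875000
t=1: π = [0.1875, 0.1406, 0.1719, 0.1250, 0.2188, 0.1563], E[r] = -0.1563, γ^t·E[r] = -0.109375, running G = -0.984375
t=2: π = [0.1836, 0.1484, 0.1992, 0.1250, 0.1738, 0.1699], E[r] = -0.1641, γ^t·E[r] = -0.080391, running G = -1.064766
t=3: π = [0.1897, 0.1479, 0.1897, 0.1250, 0.1748, 0.1729], E[r] = -0.1267, γ^t·E[r] = -0.043461, running G = -1.108227
t=4: π = [0.1888, 0.1487, 0.1903, 0.1250, 0.1747, 0.1724], E[r] = -0.1335, γ^t·E[r] = -0.032057, running G = -1.140284
t=5: π = [0.1889, 0.1486, 0.1902, 0.1250, 0.1748, 0.1724], E[r] = -0.1328, γ^t·E[r] = -0.022315, running G = -1.162598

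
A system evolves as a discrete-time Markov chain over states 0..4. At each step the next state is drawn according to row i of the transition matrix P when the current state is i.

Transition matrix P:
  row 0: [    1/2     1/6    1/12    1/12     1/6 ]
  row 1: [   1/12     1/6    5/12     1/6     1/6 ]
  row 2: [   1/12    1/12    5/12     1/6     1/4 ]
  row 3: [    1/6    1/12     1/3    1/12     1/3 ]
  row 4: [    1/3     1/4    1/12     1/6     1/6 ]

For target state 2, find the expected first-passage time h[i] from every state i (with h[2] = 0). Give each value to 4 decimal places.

h = [5.9103, 3.8276, 0.0000, 4.5586, 5.6241]

First-step conditioning: h[2] = 0; for i ≠ 2, h[i] = 1 + Σ_k P[i][k]·h[k].
  h[0] = 1 + 1/2·h[0] + 1/6·h[1] + 1/12·h[3] + 1/6·h[4]
  h[1] = 1 + 1/12·h[0] + 1/6·h[1] + 1/6·h[3] + 1/6·h[4]
  h[3] = 1 + 1/6·h[0] + 1/12·h[1] + 1/12·h[3] + 1/3·h[4]
  h[4] = 1 + 1/3·h[0] + 1/4·h[1] + 1/6·h[3] + 1/6·h[4]
Solving the 4×4 linear system over states ≠ 2 gives exactly h = [857/145, 111/29, 0, 661/145, 1631/290] (h[2] = 0 is the target).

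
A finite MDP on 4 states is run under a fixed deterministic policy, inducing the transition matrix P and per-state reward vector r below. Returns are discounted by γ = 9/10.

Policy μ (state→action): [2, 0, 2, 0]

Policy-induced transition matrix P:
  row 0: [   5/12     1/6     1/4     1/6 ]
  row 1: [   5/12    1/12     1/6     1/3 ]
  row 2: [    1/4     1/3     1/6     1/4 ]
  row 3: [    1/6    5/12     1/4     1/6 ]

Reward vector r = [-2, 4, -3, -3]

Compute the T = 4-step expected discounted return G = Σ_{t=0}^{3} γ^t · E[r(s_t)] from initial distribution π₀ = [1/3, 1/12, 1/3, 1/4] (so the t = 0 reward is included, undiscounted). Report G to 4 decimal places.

t=0: π = [0.3333, 0.0833, 0.3333, 0.2500], E[r] = -2.0833, γ^t·E[r] = -2.083333, running G = -2.083333
t=1: π = [0.2986, 0.2778, 0.2153, 0.2083], E[r] = -0.7569, γ^t·E[r] = -0.681250, running G = -2.764583
t=2: π = [0.3287, 0.2315, 0.2089, 0.2309], E[r] = -1.0509, γ^t·E[r] = -0.851250, running G = -3.615833
t=3: π = [0.3241, 0.2399, 0.2133, 0.2227], E[r] = -0.9964, γ^t·E[r] = -0.726398, running G = -4.342232

G = -4.3422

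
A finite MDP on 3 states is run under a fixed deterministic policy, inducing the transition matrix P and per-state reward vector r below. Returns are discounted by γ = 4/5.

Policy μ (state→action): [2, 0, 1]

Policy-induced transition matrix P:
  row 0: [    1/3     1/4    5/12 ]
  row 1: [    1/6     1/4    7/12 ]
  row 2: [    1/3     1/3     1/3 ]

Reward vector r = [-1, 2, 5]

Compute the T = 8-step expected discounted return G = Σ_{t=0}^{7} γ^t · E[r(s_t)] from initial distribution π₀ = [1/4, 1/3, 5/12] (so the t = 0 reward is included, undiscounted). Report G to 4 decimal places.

G = 10.2159

t=0: π = [0.2500, 0.3333, 0.4167], E[r] = 2.5000, γ^t·E[r] = 2.500000, running G = 2.500000
t=1: π = [0.2778, 0.2847, 0.4375], E[r] = 2.4792, γ^t·E[r] = 1.983333, running G = 4.483333
t=2: π = [0.2859, 0.2865, 0.4277], E[r] = 2.4253, γ^t·E[r] = 1.552222, running G = 6.035556
t=3: π = [0.2856, 0.2856, 0.4288], E[r] = 2.4295, γ^t·E[r] = 1.243926, running G = 7.279481
t=4: π = [0.2857, 0.2857, 0.4285], E[r] = 2.4284, γ^t·E[r] = 0.994691, running G = 8.274173
t=5: π = [0.2857, 0.2857, 0.4286], E[r] = 2.4286, γ^t·E[r] = 0.795802, running G = 9.069975
t=6: π = [0.2857, 0.2857, 0.4286], E[r] = 2.4286, γ^t·E[r] = 0.636634, running G = 9.706609
t=7: π = [0.2857, 0.2857, 0.4286], E[r] = 2.4286, γ^t·E[r] = 0.509308, running G = 10.215918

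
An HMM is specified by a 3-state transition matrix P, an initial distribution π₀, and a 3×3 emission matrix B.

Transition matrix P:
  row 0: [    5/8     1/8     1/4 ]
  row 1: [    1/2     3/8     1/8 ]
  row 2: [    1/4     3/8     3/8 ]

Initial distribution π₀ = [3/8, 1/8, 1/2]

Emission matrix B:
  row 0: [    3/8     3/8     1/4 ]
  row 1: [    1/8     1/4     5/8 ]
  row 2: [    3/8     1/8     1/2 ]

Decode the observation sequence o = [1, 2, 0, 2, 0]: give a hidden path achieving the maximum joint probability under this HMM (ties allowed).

path = [0, 0, 0, 0, 0]

t=0: δ = [1.406e-01, 3.125e-02, 6.250e-02]  (obs o_0=1)
t=1: δ = [2.197e-02, 1.465e-02, 1.758e-02]  ψ = [0, 2, 0]  (obs o_1=2)
t=2: δ = [5.150e-03, 8.240e-04, 2.472e-03]  ψ = [0, 2, 2]  (obs o_2=0)
t=3: δ = [8.047e-04, 5.794e-04, 6.437e-04]  ψ = [0, 2, 0]  (obs o_3=2)
t=4: δ = [1.886e-04, 3.017e-05, 9.052e-05]  ψ = [0, 2, 2]  (obs o_4=0)
backtrack: best end state = 0; path = [0, 0, 0, 0, 0]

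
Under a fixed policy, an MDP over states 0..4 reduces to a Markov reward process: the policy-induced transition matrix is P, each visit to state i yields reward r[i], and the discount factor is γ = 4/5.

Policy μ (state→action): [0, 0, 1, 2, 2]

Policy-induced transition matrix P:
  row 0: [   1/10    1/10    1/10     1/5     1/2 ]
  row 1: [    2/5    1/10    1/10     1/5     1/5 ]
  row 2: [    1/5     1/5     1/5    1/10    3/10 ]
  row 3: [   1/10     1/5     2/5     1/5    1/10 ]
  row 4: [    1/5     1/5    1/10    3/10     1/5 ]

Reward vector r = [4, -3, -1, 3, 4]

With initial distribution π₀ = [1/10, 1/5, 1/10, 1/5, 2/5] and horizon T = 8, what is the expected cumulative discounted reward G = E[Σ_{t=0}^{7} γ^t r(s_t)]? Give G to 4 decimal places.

G = 7.3878

t=0: π = [0.1000, 0.2000, 0.1000, 0.2000, 0.4000], E[r] = 1.9000, γ^t·E[r] = 1.900000, running G = 1.900000
t=1: π = [0.2100, 0.1700, 0.1700, 0.2300, 0.2200], E[r] = 1.7300, γ^t·E[r] = 1.384000, running G = 3.284000
t=2: π = [0.1900, 0.1620, 0.1860, 0.2050, 0.2570], E[r] = 1.7310, γ^t·E[r] = 1.107840, running G = 4.391840
t=3: π = [0.1929, 0.1648, 0.1801, 0.2071, 0.2551], E[r] = 1.7388, γ^t·E[r] = 0.890266, running G = 5.282106
t=4: π = [0.1930, 0.1642, 0.1801, 0.2075, 0.2552], E[r] = 1.7422, γ^t·E[r] = 0.713601, running G = 5.995707
t=5: π = [0.1928, 0.1643, 0.1803, 0.2075, 0.2552], E[r] = 1.7412, γ^t·E[r] = 0.570560, running G = 6.566266
t=6: π = [0.1928, 0.1643, 0.1803, 0.2075, 0.2551], E[r] = 1.7411, γ^t·E[r] = 0.456414, running G = 7.022680
t=7: π = [0.1928, 0.1643, 0.1803, 0.2075, 0.2551], E[r] = 1.7411, γ^t·E[r] = 0.365141, running G = 7.387821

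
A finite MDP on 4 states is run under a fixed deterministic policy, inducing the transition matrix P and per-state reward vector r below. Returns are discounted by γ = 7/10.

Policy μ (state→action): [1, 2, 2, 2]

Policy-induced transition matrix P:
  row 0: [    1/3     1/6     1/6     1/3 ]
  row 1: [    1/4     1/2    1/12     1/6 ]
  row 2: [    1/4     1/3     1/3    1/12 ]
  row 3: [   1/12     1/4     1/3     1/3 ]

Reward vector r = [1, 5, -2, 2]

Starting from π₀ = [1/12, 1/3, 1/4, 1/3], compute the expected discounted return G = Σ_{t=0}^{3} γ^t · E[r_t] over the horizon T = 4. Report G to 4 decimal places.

t=0: π = [0.0833, 0.3333, 0.2500, 0.3333], E[r] = 1.9167, γ^t·E[r] = 1.916667, running G = 1.916667
t=1: π = [0.2014, 0.3472, 0.2361, 0.2153], E[r] = 1.8958, γ^t·E[r] = 1.327083, running G = 3.243750
t=2: π = [0.2309, 0.3397, 0.2130, 0.2164], E[r] = 1.9363, γ^t·E[r] = 0.948808, running G = 4.192558
t=3: π = [0.2332, 0.3334, 0.2099, 0.2235], E[r] = 1.9274, γ^t·E[r] = 0.661105, running G = 4.853663

G = 4.8537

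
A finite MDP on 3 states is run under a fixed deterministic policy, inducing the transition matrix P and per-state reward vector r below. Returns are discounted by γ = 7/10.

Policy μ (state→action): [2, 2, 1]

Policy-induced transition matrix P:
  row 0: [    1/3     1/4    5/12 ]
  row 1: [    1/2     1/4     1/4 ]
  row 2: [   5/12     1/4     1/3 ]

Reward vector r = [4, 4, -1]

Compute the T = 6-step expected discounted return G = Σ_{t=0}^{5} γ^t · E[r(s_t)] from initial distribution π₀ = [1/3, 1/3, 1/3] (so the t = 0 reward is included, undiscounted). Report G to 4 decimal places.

t=0: π = [0.3333, 0.3333, 0.3333], E[r] = 2.3333, γ^t·E[r] = 2.333333, running G = 2.333333
t=1: π = [0.4167, 0.2500, 0.3333], E[r] = 2.3333, γ^t·E[r] = 1.633333, running G = 3.966667
t=2: π = [0.4028, 0.2500, 0.3472], E[r] = 2.2639, γ^t·E[r] = 1.109306, running G = 5.075972
t=3: π = [0.4039, 0.2500, 0.3461], E[r] = 2.2697, γ^t·E[r] = 0.778499, running G = 5.854471
t=4: π = [0.4038, 0.2500, 0.3462], E[r] = 2.2692, γ^t·E[r] = 0.544833, running G = 6.399304
t=5: π = [0.4038, 0.2500, 0.3462], E[r] = 2.2692, γ^t·E[r] = 0.381390, running G = 6.780695

G = 6.7807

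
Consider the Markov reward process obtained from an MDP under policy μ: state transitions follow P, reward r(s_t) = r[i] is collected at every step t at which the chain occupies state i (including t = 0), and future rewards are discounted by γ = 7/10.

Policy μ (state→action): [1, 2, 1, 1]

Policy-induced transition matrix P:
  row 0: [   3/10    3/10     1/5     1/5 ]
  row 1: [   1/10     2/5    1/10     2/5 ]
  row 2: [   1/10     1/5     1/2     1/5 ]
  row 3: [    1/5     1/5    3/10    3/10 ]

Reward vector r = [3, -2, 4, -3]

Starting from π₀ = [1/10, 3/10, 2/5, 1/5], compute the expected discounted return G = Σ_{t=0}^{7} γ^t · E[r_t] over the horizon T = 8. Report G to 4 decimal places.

G = 1.2604

t=0: π = [0.1000, 0.3000, 0.4000, 0.2000], E[r] = 0.7000, γ^t·E[r] = 0.700000, running G = 0.700000
t=1: π = [0.1400, 0.2700, 0.3100, 0.2800], E[r] = 0.2800, γ^t·E[r] = 0.196000, running G = 0.896000
t=2: π = [0.1560, 0.2680, 0.2940, 0.2820], E[r] = 0.2620, γ^t·E[r] = 0.128380, running G = 1.024380
t=3: π = [0.1594, 0.2692, 0.2896, 0.2818], E[r] = 0.2528, γ^t·E[r] = 0.086710, running G = 1.111090
t=4: π = [0.1601, 0.2698, 0.2881, 0.2820], E[r] = 0.2471, γ^t·E[r] = 0.059334, running G = 1.170424
t=5: π = [0.1602, 0.2700, 0.2877, 0.2822], E[r] = 0.2449, γ^t·E[r] = 0.041162, running G = 1.211586
t=6: π = [0.1603, 0.2700, 0.2875, 0.2822], E[r] = 0.2442, γ^t·E[r] = 0.028730, running G = 1.240316
t=7: π = [0.1603, 0.2700, 0.2875, 0.2822], E[r] = 0.2440, γ^t·E[r] = 0.020094, running G = 1.260409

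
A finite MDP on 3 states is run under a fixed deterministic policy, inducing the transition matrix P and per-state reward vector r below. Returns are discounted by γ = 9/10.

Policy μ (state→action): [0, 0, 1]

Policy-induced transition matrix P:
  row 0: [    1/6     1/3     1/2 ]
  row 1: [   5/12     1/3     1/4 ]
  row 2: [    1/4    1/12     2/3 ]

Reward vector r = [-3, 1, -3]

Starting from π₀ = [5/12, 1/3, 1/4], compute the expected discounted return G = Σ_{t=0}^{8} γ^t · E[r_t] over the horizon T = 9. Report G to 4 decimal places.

G = -12.6190

t=0: π = [0.4167, 0.3333, 0.2500], E[r] = -1.6667, γ^t·E[r] = -1.666667, running G = -1.666667
t=1: π = [0.2708, 0.2708, 0.4583], E[r] = -1.9167, γ^t·E[r] = -1.725000, running G = -3.391667
t=2: π = [0.2726, 0.2188, 0.5087], E[r] = -2.1250, γ^t·E[r] = -1.721250, running G = -5.112917
t=3: π = [0.2637, 0.2062, 0.5301], E[r] = -2.1753, γ^t·E[r] = -1.585828, running G = -6.698745
t=4: π = [0.2624, 0.2008, 0.5368], E[r] = -2.1968, γ^t·E[r] = -1.441294, running G = -8.140039
t=5: π = [0.2616, 0.1991, 0.5393], E[r] = -2.2035, γ^t·E[r] = -1.301130, running G = -9.441168
t=6: π = [0.2614, 0.1985, 0.5401], E[r] = -2.2059, γ^t·E[r] = -1.172323, running G = -10.613491
t=7: π = [0.2613, 0.1983, 0.5404], E[r] = -2.2068, γ^t·E[r] = -1.055487, running G = -11.668978
t=8: π = [0.2613, 0.1982, 0.5405], E[r] = -2.2071, γ^t·E[r] = -0.950064, running G = -12.619042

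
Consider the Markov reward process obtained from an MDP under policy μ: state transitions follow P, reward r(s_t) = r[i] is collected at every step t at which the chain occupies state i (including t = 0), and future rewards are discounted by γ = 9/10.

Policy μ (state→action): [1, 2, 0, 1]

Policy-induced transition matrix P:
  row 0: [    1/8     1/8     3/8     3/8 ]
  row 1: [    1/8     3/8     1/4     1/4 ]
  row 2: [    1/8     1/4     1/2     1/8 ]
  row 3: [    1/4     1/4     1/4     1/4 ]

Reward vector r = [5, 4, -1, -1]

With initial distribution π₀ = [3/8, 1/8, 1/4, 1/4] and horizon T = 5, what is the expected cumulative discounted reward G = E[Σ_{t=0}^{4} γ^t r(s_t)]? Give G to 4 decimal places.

G = 5.5149

t=0: π = [0.3750, 0.1250, 0.2500, 0.2500], E[r] = 1.8750, γ^t·E[r] = 1.875000, running G = 1.875000
t=1: π = [0.1563, 0.2188, 0.3594, 0.2656], E[r] = 1.0313, γ^t·E[r] = 0.928125, running G = 2.803125
t=2: π = [0.1582, 0.2578, 0.3594, 0.2246], E[r] = 1.2383, γ^t·E[r] = 1.003008, running G = 3.806133
t=3: π = [0.1531, 0.2625, 0.3596, 0.2249], E[r] = 1.2307, γ^t·E[r] = 0.897190, running G = 4.703323
t=4: π = [0.1531, 0.2637, 0.3590, 0.2242], E[r] = 1.2370, γ^t·E[r] = 0.811595, running G = 5.514918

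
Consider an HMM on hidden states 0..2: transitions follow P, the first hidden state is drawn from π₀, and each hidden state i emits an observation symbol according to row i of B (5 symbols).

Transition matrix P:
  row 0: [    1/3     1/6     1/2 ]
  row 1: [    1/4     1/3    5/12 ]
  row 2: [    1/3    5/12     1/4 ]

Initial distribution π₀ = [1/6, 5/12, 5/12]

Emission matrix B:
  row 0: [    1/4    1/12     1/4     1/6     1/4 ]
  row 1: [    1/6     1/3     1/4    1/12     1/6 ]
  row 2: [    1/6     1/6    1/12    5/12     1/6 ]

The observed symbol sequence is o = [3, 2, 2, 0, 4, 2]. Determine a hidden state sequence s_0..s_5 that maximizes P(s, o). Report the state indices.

path = [2, 0, 0, 0, 2, 1]

t=0: δ = [2.778e-02, 3.472e-02, 1.736e-01]  (obs o_0=3)
t=1: δ = [1.447e-02, 1.808e-02, 3.617e-03]  ψ = [2, 2, 2]  (obs o_1=2)
t=2: δ = [1.206e-03, 1.507e-03, 6.279e-04]  ψ = [0, 1, 1]  (obs o_2=2)
t=3: δ = [1.005e-04, 8.372e-05, 1.047e-04]  ψ = [0, 1, 1]  (obs o_3=0)
t=4: δ = [8.721e-06, 7.268e-06, 8.372e-06]  ψ = [2, 2, 0]  (obs o_4=4)
t=5: δ = [7.268e-07, 8.721e-07, 3.634e-07]  ψ = [0, 2, 0]  (obs o_5=2)
backtrack: best end state = 1; path = [2, 0, 0, 0, 2, 1]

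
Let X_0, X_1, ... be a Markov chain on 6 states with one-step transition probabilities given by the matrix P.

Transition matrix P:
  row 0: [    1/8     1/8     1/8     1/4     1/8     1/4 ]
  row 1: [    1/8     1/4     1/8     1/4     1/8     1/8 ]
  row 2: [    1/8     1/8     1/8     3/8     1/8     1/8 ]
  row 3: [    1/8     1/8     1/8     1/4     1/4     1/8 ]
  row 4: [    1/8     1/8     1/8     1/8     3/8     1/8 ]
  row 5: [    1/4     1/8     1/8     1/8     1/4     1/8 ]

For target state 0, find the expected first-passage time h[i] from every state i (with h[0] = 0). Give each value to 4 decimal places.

First-step conditioning: h[0] = 0; for i ≠ 0, h[i] = 1 + Σ_k P[i][k]·h[k].
  h[1] = 1 + 1/4·h[1] + 1/8·h[2] + 1/4·h[3] + 1/8·h[4] + 1/8·h[5]
  h[2] = 1 + 1/8·h[1] + 1/8·h[2] + 3/8·h[3] + 1/8·h[4] + 1/8·h[5]
  h[3] = 1 + 1/8·h[1] + 1/8·h[2] + 1/4·h[3] + 1/4·h[4] + 1/8·h[5]
  h[4] = 1 + 1/8·h[1] + 1/8·h[2] + 1/8·h[3] + 3/8·h[4] + 1/8·h[5]
  h[5] = 1 + 1/8·h[1] + 1/8·h[2] + 1/8·h[3] + 1/4·h[4] + 1/8·h[5]
Solving the 5×5 linear system over states ≠ 0 gives exactly h = [0, 64/9, 64/9, 64/9, 64/9, 56/9] (h[0] = 0 is the target).

h = [0.0000, 7.1111, 7.1111, 7.1111, 7.1111, 6.2222]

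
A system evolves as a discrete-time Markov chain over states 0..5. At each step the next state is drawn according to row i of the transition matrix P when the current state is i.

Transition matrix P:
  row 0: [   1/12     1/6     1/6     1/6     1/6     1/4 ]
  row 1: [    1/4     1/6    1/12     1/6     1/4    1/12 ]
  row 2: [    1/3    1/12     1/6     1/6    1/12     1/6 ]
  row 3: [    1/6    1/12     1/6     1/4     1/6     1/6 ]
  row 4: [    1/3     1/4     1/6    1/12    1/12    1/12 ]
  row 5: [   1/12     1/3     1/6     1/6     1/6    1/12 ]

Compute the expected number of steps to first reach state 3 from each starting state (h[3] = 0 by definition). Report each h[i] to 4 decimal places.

First-step conditioning: h[3] = 0; for i ≠ 3, h[i] = 1 + Σ_k P[i][k]·h[k].
  h[0] = 1 + 1/12·h[0] + 1/6·h[1] + 1/6·h[2] + 1/6·h[4] + 1/4·h[5]
  h[1] = 1 + 1/4·h[0] + 1/6·h[1] + 1/12·h[2] + 1/4·h[4] + 1/12·h[5]
  h[2] = 1 + 1/3·h[0] + 1/12·h[1] + 1/6·h[2] + 1/12·h[4] + 1/6·h[5]
  h[4] = 1 + 1/3·h[0] + 1/4·h[1] + 1/6·h[2] + 1/12·h[4] + 1/12·h[5]
  h[5] = 1 + 1/12·h[0] + 1/3·h[1] + 1/6·h[2] + 1/6·h[4] + 1/12·h[5]
Solving the 5×5 linear system over states ≠ 3 gives exactly h = [158964/24413, 160056/24413, 157836/24413, 0, 171252/24413, 159120/24413] (h[3] = 0 is the target).

h = [6.5114, 6.5562, 6.4652, 0.0000, 7.0148, 6.5178]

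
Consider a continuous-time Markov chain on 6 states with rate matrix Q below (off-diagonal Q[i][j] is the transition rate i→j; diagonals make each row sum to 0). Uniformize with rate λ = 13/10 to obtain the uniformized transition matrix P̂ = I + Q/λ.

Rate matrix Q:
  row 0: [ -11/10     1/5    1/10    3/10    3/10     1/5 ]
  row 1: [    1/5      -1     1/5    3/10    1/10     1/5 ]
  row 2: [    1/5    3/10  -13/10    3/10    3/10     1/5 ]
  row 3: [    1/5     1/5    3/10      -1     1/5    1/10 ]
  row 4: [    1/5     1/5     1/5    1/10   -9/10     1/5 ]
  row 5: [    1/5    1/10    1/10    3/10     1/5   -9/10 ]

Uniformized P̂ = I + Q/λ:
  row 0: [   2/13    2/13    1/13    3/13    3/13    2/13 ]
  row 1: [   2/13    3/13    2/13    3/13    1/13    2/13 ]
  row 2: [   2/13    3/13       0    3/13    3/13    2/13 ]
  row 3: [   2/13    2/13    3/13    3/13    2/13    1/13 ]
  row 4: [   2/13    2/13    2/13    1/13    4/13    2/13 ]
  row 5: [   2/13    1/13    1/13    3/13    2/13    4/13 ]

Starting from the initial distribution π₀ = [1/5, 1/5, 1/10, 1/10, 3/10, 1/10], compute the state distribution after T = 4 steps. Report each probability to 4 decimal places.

π = [0.1538, 0.1635, 0.1256, 0.2011, 0.1924, 0.1636]

t=0: π = [0.2000, 0.2000, 0.1000, 0.1000, 0.3000, 0.1000]
t=1: π = [0.1538, 0.1692, 0.1231, 0.1846, 0.2077, 0.1615]
t=2: π = [0.1538, 0.1639, 0.1249, 0.1988, 0.1941, 0.1645]
t=3: π = [0.1538, 0.1634, 0.1254, 0.2009, 0.1925, 0.1639]
t=4: π = [0.1538, 0.1635, 0.1256, 0.2011, 0.1924, 0.1636]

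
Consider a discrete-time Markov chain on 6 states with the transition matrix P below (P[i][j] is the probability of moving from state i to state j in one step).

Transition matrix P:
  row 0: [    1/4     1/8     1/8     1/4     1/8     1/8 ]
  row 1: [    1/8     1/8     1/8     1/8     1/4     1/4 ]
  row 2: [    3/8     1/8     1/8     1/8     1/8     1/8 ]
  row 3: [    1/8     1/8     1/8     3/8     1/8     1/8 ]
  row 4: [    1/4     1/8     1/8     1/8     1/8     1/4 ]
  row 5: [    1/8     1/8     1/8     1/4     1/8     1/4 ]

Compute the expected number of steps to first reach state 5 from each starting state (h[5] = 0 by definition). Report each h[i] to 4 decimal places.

h = [6.3210, 5.4321, 6.3210, 6.3210, 5.5309, 0.0000]

First-step conditioning: h[5] = 0; for i ≠ 5, h[i] = 1 + Σ_k P[i][k]·h[k].
  h[0] = 1 + 1/4·h[0] + 1/8·h[1] + 1/8·h[2] + 1/4·h[3] + 1/8·h[4]
  h[1] = 1 + 1/8·h[0] + 1/8·h[1] + 1/8·h[2] + 1/8·h[3] + 1/4·h[4]
  h[2] = 1 + 3/8·h[0] + 1/8·h[1] + 1/8·h[2] + 1/8·h[3] + 1/8·h[4]
  h[3] = 1 + 1/8·h[0] + 1/8·h[1] + 1/8·h[2] + 3/8·h[3] + 1/8·h[4]
  h[4] = 1 + 1/4·h[0] + 1/8·h[1] + 1/8·h[2] + 1/8·h[3] + 1/8·h[4]
Solving the 5×5 linear system over states ≠ 5 gives exactly h = [512/81, 440/81, 512/81, 512/81, 448/81, 0] (h[5] = 0 is the target).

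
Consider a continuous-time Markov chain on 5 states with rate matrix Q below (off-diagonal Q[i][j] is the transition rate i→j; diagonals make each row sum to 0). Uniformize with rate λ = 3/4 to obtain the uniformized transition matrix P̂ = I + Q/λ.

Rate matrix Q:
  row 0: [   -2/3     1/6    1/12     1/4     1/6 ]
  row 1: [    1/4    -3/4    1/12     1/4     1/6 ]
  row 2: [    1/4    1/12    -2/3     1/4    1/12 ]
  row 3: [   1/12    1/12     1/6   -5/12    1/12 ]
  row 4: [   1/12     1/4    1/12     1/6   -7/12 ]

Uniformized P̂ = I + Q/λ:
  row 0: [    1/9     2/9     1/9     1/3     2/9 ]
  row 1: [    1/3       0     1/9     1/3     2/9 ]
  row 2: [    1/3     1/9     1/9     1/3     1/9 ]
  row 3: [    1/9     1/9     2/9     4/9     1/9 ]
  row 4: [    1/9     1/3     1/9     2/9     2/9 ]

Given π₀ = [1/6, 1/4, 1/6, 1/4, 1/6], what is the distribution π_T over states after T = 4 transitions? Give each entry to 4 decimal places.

t=0: π = [0.1667, 0.2500, 0.1667, 0.2500, 0.1667]
t=1: π = [0.2037, 0.1389, 0.1389, 0.3426, 0.1759]
t=2: π = [0.1728, 0.1574, 0.1492, 0.3519, 0.1687]
t=3: π = [0.1792, 0.1503, 0.1502, 0.3537, 0.1666]
t=4: π = [0.1779, 0.1513, 0.1504, 0.3541, 0.1662]

π = [0.1779, 0.1513, 0.1504, 0.3541, 0.1662]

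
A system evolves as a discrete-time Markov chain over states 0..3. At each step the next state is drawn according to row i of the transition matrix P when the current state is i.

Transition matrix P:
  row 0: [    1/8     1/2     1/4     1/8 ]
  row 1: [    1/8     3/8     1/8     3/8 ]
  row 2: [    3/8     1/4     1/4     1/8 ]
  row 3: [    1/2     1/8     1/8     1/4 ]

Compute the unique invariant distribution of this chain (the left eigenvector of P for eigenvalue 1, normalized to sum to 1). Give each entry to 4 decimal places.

π = [0.2584, 0.3258, 0.1798, 0.2360]

Balance equations π_j = Σ_i π_i·P[i][j]:
  π_0 = 1/8·π_0 + 1/8·π_1 + 3/8·π_2 + 1/2·π_3
  π_1 = 1/2·π_0 + 3/8·π_1 + 1/4·π_2 + 1/8·π_3
  π_2 = 1/4·π_0 + 1/8·π_1 + 1/4·π_2 + 1/8·π_3
  normalize: π_0 + π_1 + π_2 + π_3 = 1
Solving the linear system gives exactly π = [23/89, 29/89, 16/89, 21/89].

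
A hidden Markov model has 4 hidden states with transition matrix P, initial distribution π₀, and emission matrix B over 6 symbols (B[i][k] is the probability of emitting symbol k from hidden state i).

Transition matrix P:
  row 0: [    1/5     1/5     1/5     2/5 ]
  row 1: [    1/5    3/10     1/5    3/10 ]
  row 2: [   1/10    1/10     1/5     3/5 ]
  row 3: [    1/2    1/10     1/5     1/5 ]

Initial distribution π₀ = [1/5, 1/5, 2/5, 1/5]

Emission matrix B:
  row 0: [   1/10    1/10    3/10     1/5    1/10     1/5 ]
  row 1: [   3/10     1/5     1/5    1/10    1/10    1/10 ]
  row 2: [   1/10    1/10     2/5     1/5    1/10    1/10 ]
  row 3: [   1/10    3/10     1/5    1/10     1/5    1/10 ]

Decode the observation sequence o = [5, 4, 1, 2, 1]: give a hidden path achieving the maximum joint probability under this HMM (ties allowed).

path = [2, 3, 3, 0, 3]

t=0: δ = [4.000e-02, 2.000e-02, 4.000e-02, 2.000e-02]  (obs o_0=5)
t=1: δ = [1.000e-03, 8.000e-04, 8.000e-04, 4.800e-03]  ψ = [3, 0, 0, 2]  (obs o_1=4)
t=2: δ = [2.400e-04, 9.600e-05, 9.600e-05, 2.880e-04]  ψ = [3, 3, 3, 3]  (obs o_2=1)
t=3: δ = [4.320e-05, 9.600e-06, 2.304e-05, 1.920e-05]  ψ = [3, 0, 3, 0]  (obs o_3=2)
t=4: δ = [9.600e-07, 1.728e-06, 8.640e-07, 5.184e-06]  ψ = [3, 0, 0, 0]  (obs o_4=1)
backtrack: best end state = 3; path = [2, 3, 3, 0, 3]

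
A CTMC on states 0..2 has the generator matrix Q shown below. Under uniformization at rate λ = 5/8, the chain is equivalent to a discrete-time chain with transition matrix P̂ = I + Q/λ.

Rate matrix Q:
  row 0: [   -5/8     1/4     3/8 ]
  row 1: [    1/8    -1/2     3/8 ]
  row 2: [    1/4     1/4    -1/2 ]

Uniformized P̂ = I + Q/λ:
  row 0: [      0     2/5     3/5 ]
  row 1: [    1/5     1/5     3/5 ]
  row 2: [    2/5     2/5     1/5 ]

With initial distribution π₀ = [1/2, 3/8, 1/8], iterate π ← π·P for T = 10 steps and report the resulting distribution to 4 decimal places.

π = [0.2381, 0.3333, 0.4285]

t=0: π = [0.5000, 0.3750, 0.1250]
t=1: π = [0.1250, 0.3250, 0.5500]
t=2: π = [0.2850, 0.3350, 0.3800]
t=3: π = [0.2190, 0.3330, 0.4480]
t=4: π = [0.2458, 0.3334, 0.4208]
t=5: π = [0.2350, 0.3333, 0.4317]
t=6: π = [0.2393, 0.3333, 0.4273]
t=7: π = [0.2376, 0.3333, 0.4291]
t=8: π = [0.2383, 0.3333, 0.4284]
t=9: π = [0.2380, 0.3333, 0.4287]
t=10: π = [0.2381, 0.3333, 0.4285]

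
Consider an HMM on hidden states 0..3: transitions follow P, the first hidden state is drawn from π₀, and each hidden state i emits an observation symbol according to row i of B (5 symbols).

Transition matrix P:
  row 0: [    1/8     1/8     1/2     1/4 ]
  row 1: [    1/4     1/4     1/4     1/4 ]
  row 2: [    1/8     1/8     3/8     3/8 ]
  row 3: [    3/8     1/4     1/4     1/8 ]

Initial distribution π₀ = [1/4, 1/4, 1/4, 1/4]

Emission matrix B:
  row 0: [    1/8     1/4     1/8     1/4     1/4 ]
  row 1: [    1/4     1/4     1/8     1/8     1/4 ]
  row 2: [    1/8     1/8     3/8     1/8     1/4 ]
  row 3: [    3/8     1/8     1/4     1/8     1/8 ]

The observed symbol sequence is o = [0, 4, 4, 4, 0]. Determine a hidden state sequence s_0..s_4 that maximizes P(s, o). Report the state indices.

path = [3, 0, 2, 2, 3]

t=0: δ = [3.125e-02, 6.250e-02, 3.125e-02, 9.375e-02]  (obs o_0=0)
t=1: δ = [8.789e-03, 5.859e-03, 5.859e-03, 1.953e-03]  ψ = [3, 3, 3, 1]  (obs o_1=4)
t=2: δ = [3.662e-04, 3.662e-04, 1.099e-03, 2.747e-04]  ψ = [1, 1, 0, 0]  (obs o_2=4)
t=3: δ = [3.433e-05, 3.433e-05, 1.030e-04, 5.150e-05]  ψ = [2, 2, 2, 2]  (obs o_3=4)
t=4: δ = [2.414e-06, 3.219e-06, 4.828e-06, 1.448e-05]  ψ = [3, 2, 2, 2]  (obs o_4=0)
backtrack: best end state = 3; path = [3, 0, 2, 2, 3]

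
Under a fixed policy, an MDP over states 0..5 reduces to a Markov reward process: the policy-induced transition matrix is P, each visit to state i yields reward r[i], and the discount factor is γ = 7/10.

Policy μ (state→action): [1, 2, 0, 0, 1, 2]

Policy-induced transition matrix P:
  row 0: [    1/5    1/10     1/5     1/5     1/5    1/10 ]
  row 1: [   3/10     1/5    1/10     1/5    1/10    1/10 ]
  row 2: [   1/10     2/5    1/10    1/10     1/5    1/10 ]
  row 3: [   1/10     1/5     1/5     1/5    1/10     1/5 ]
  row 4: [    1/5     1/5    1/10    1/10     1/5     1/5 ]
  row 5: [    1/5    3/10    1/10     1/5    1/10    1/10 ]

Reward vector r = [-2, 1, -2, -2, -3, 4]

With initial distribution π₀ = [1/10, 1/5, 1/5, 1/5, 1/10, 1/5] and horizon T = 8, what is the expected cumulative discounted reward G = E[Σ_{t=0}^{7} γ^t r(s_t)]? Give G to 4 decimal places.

G = -1.7272

t=0: π = [0.1000, 0.2000, 0.2000, 0.2000, 0.1000, 0.2000], E[r] = -0.3000, γ^t·E[r] = -0.300000, running G = -0.300000
t=1: π = [0.1800, 0.2500, 0.1300, 0.1700, 0.1400, 0.1300], E[r] = -0.6100, γ^t·E[r] = -0.427000, running G = -0.727000
t=2: π = [0.1950, 0.2210, 0.1350, 0.1730, 0.1450, 0.1310], E[r] = -0.6960, γ^t·E[r] = -0.341040, running G = -1.068040
t=3: π = [0.1913, 0.2206, 0.1368, 0.1720, 0.1475, 0.1318], E[r] = -0.6949, γ^t·E[r] = -0.238351, running G = -1.306391
t=4: π = [0.1912, 0.2214, 0.1363, 0.1716, 0.1476, 0.1320], E[r] = -0.6916, γ^t·E[r] = -0.166060, running G = -1.472451
t=5: π = [0.1914, 0.2213, 0.1363, 0.1716, 0.1475, 0.1319], E[r] = -0.6920, γ^t·E[r] = -0.116304, running G = -1.588756
t=6: π = [0.1913, 0.2213, 0.1363, 0.1716, 0.1475, 0.1319], E[r] = -0.6921, γ^t·E[r] = -0.081426, running G = -1.670181
t=7: π = [0.1913, 0.2213, 0.1363, 0.1716, 0.1475, 0.1319], E[r] = -0.6921, γ^t·E[r] = -0.056996, running G = -1.727178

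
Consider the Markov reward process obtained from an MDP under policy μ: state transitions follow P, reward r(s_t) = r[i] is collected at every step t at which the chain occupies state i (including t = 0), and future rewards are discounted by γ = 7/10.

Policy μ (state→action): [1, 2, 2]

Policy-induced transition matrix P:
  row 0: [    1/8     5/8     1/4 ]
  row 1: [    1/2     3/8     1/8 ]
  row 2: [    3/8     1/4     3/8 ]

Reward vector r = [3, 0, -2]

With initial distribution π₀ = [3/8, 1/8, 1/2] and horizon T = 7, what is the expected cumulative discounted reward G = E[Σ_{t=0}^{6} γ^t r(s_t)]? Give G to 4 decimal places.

G = 1.1165

t=0: π = [0.3750, 0.1250, 0.5000], E[r] = 0.1250, γ^t·E[r] = 0.125000, running G = 0.125000
t=1: π = [0.2969, 0.4063, 0.2969], E[r] = 0.2969, γ^t·E[r] = 0.207813, running G = 0.332813
t=2: π = [0.3516, 0.4121, 0.2363], E[r] = 0.5820, γ^t·E[r] = 0.285195, running G = 0.618008
t=3: π = [0.3386, 0.4333, 0.2280], E[r] = 0.5598, γ^t·E[r] = 0.192016, running G = 0.810024
t=4: π = [0.3445, 0.4312, 0.2243], E[r] = 0.5849, γ^t·E[r] = 0.140427, running G = 0.950451
t=5: π = [0.3428, 0.4331, 0.2241], E[r] = 0.5800, γ^t·E[r] = 0.097481, running G = 1.047932
t=6: π = [0.3434, 0.4327, 0.2239], E[r] = 0.5826, γ^t·E[r] = 0.068539, running G = 1.116471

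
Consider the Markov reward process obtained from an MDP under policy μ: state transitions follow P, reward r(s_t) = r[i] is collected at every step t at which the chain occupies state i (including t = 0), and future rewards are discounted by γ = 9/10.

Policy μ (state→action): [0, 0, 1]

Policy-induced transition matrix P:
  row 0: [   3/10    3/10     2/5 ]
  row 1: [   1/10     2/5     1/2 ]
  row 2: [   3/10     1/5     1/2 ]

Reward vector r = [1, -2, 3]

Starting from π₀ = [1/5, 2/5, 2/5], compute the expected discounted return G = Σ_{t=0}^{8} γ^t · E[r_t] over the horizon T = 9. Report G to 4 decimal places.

G = 6.2447

t=0: π = [0.2000, 0.4000, 0.4000], E[r] = 0.6000, γ^t·E[r] = 0.600000, running G = 0.600000
t=1: π = [0.2200, 0.3000, 0.4800], E[r] = 1.0600, γ^t·E[r] = 0.954000, running G = 1.554000
t=2: π = [0.2400, 0.2820, 0.4780], E[r] = 1.1100, γ^t·E[r] = 0.899100, running G = 2.453100
t=3: π = [0.2436, 0.2804, 0.4760], E[r] = 1.1108, γ^t·E[r] = 0.809773, running G = 3.262873
t=4: π = [0.2439, 0.2804, 0.4756], E[r] = 1.1100, γ^t·E[r] = 0.728245, running G = 3.991118
t=5: π = [0.2439, 0.2805, 0.4756], E[r] = 1.1098, γ^t·E[r] = 0.655312, running G = 4.646430
t=6: π = [0.2439, 0.2805, 0.4756], E[r] = 1.1098, γ^t·E[r] = 0.589770, running G = 5.236199
t=7: π = [0.2439, 0.2805, 0.4756], E[r] = 1.1098, γ^t·E[r] = 0.530793, running G = 5.766992
t=8: π = [0.2439, 0.2805, 0.4756], E[r] = 1.1098, γ^t·E[r] = 0.477714, running G = 6.244706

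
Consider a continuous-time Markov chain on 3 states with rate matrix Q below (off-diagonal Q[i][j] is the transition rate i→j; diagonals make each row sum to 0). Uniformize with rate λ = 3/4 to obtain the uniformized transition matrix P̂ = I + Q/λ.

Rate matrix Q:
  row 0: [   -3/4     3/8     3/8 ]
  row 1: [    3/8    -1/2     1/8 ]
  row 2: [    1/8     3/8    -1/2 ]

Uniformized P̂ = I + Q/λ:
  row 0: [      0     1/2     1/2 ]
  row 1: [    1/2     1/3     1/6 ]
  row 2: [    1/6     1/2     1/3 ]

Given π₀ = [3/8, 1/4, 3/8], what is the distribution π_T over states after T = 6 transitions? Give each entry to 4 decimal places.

t=0: π = [0.3750, 0.2500, 0.3750]
t=1: π = [0.1875, 0.4583, 0.3542]
t=2: π = [0.2882, 0.4236, 0.2882]
t=3: π = [0.2598, 0.4294, 0.3108]
t=4: π = [0.2665, 0.4284, 0.3051]
t=5: π = [0.2651, 0.4286, 0.3063]
t=6: π = [0.2654, 0.4286, 0.3061]

π = [0.2654, 0.4286, 0.3061]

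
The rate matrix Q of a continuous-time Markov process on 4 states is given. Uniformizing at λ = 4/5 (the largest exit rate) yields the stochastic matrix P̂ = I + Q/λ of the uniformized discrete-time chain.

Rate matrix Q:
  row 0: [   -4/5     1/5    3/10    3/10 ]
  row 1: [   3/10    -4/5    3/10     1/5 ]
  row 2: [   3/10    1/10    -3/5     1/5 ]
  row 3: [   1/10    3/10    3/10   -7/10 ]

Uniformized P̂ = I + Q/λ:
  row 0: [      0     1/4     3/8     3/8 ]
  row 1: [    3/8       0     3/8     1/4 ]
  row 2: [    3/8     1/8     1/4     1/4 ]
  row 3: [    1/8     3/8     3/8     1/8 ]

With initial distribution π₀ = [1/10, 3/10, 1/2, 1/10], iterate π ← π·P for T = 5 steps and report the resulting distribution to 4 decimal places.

π = [0.2281, 0.1916, 0.3333, 0.2470]

t=0: π = [0.1000, 0.3000, 0.5000, 0.1000]
t=1: π = [0.3125, 0.1250, 0.3125, 0.2500]
t=2: π = [0.1953, 0.2109, 0.3359, 0.2578]
t=3: π = [0.2373, 0.1875, 0.3330, 0.2422]
t=4: π = [0.2255, 0.1918, 0.3334, 0.2494]
t=5: π = [0.2281, 0.1916, 0.3333, 0.2470]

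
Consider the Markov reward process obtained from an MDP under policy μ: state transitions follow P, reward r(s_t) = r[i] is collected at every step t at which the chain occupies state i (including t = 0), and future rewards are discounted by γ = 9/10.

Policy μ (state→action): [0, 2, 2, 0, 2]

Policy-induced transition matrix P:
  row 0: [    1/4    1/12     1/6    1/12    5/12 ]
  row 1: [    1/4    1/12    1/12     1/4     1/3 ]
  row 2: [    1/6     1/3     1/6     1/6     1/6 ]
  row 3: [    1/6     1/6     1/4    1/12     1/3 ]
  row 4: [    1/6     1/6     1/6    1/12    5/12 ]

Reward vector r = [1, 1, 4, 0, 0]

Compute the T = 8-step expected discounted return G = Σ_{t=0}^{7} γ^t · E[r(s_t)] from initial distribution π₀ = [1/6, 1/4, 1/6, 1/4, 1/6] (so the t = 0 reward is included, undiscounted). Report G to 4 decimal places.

t=0: π = [0.1667, 0.2500, 0.1667, 0.2500, 0.1667], E[r] = 1.0833, γ^t·E[r] = 1.083333, running G = 1.083333
t=1: π = [0.2014, 0.1597, 0.1667, 0.1389, 0.3333], E[r] = 1.0278, γ^t·E[r] = 0.925000, running G = 2.008333
t=2: π = [0.1968, 0.1644, 0.1649, 0.1238, 0.3501], E[r] = 1.0208, γ^t·E[r] = 0.826875, running G = 2.835208
t=3: π = [0.1968, 0.1641, 0.1633, 0.1245, 0.3514], E[r] = 1.0140, γ^t·E[r] = 0.739195, running G = 3.574404
t=4: π = [0.1967, 0.1638, 0.1634, 0.1243, 0.3518], E[r] = 1.0140, γ^t·E[r] = 0.665297, running G = 4.239701
t=5: π = [0.1967, 0.1638, 0.1634, 0.1242, 0.3518], E[r] = 1.0141, γ^t·E[r] = 0.598787, running G = 4.838488
t=6: π = [0.1967, 0.1638, 0.1634, 0.1243, 0.3518], E[r] = 1.0140, γ^t·E[r] = 0.538897, running G = 5.377384
t=7: π = [0.1967, 0.1638, 0.1634, 0.1243, 0.3518], E[r] = 1.0140, γ^t·E[r] = 0.485007, running G = 5.862392

G = 5.8624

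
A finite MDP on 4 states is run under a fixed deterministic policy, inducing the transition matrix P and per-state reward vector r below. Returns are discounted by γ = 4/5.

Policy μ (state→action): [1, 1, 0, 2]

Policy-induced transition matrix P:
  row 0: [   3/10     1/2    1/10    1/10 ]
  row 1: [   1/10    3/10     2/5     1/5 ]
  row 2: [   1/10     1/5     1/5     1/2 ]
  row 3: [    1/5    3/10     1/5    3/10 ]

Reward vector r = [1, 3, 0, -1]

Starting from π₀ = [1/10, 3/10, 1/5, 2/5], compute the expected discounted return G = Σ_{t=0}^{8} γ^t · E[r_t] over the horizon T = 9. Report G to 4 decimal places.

G = 3.2311

t=0: π = [0.1000, 0.3000, 0.2000, 0.4000], E[r] = 0.6000, γ^t·E[r] = 0.600000, running G = 0.600000
t=1: π = [0.1600, 0.3000, 0.2500, 0.2900], E[r] = 0.7700, γ^t·E[r] = 0.616000, running G = 1.216000
t=2: π = [0.1610, 0.3070, 0.2440, 0.2880], E[r] = 0.7940, γ^t·E[r] = 0.508160, running G = 1.724160
t=3: π = [0.1610, 0.3078, 0.2453, 0.2859], E[r] = 0.7985, γ^t·E[r] = 0.408832, running G = 2.132992
t=4: π = [0.1608, 0.3077, 0.2455, 0.2861], E[r] = 0.7977, γ^t·E[r] = 0.326746, running G = 2.459738
t=5: π = [0.1608, 0.3076, 0.2455, 0.2862], E[r] = 0.7974, γ^t·E[r] = 0.261304, running G = 2.721042
t=6: π = [0.1608, 0.3076, 0.2454, 0.2862], E[r] = 0.7974, γ^t·E[r] = 0.209038, running G = 2.930080
t=7: π = [0.1608, 0.3076, 0.2454, 0.2862], E[r] = 0.7974, γ^t·E[r] = 0.167232, running G = 3.097312
t=8: π = [0.1608, 0.3076, 0.2454, 0.2862], E[r] = 0.7974, γ^t·E[r] = 0.133786, running G = 3.231098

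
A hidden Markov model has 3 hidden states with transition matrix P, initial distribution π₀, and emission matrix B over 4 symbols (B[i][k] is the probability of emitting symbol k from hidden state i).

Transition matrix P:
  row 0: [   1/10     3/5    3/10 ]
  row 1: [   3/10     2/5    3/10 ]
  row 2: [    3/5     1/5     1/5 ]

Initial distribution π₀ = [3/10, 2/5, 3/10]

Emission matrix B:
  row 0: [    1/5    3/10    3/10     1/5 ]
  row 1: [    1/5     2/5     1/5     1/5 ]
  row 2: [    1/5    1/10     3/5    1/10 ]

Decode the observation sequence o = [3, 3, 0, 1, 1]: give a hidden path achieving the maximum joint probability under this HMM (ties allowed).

path = [0, 1, 2, 0, 1]

t=0: δ = [6.000e-02, 8.000e-02, 3.000e-02]  (obs o_0=3)
t=1: δ = [4.800e-03, 7.200e-03, 2.400e-03]  ψ = [1, 0, 1]  (obs o_1=3)
t=2: δ = [4.320e-04, 5.760e-04, 4.320e-04]  ψ = [1, 0, 1]  (obs o_2=0)
t=3: δ = [7.776e-05, 1.037e-04, 1.728e-05]  ψ = [2, 0, 1]  (obs o_3=1)
t=4: δ = [9.331e-06, 1.866e-05, 3.110e-06]  ψ = [1, 0, 1]  (obs o_4=1)
backtrack: best end state = 1; path = [0, 1, 2, 0, 1]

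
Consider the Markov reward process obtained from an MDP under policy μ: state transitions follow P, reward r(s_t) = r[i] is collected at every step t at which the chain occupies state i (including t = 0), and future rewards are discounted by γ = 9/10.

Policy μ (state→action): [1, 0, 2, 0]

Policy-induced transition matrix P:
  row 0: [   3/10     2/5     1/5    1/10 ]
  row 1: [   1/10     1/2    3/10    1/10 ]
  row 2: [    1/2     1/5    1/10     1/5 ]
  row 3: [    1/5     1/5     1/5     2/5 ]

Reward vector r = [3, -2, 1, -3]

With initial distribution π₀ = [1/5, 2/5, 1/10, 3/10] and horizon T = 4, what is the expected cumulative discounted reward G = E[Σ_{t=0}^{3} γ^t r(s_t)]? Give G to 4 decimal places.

t=0: π = [0.2000, 0.4000, 0.1000, 0.3000], E[r] = -1.0000, γ^t·E[r] = -1.000000, running G = -1.000000
t=1: π = [0.2100, 0.3600, 0.2300, 0.2000], E[r] = -0.4600, γ^t·E[r] = -0.414000, running G = -1.414000
t=2: π = [0.2540, 0.3500, 0.2130, 0.1830], E[r] = -0.2740, γ^t·E[r] = -0.221940, running G = -1.635940
t=3: π = [0.2543, 0.3558, 0.2137, 0.1762], E[r] = -0.2636, γ^t·E[r] = -0.192164, running G = -1.828104

G = -1.8281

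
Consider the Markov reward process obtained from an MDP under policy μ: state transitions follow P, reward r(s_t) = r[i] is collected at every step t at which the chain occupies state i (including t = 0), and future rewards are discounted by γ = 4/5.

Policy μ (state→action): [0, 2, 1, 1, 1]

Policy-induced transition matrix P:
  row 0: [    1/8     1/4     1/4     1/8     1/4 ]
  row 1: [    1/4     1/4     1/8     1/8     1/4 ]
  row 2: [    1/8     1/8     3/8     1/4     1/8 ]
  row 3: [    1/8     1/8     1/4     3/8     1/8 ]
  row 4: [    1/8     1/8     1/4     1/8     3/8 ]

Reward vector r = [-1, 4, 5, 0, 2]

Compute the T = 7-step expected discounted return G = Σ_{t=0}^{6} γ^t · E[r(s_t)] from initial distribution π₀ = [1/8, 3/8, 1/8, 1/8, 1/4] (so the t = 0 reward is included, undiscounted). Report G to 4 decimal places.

G = 9.1021

t=0: π = [0.1250, 0.3750, 0.1250, 0.1250, 0.2500], E[r] = 2.5000, γ^t·E[r] = 2.500000, running G = 2.500000
t=1: π = [0.1719, 0.1875, 0.2188, 0.1719, 0.2500], E[r] = 2.1719, γ^t·E[r] = 1.737500, running G = 4.237500
t=2: π = [0.1484, 0.1699, 0.2539, 0.1953, 0.2324], E[r] = 2.2656, γ^t·E[r] = 1.450000, running G = 5.687500
t=3: π = [0.1462, 0.1648, 0.2605, 0.2056, 0.2229], E[r] = 2.2612, γ^t·E[r] = 1.157750, running G = 6.845250
t=4: π = [0.1456, 0.1639, 0.2620, 0.2090, 0.2196], E[r] = 2.2589, γ^t·E[r] = 0.925263, running G = 7.770513
t=5: π = [0.1455, 0.1637, 0.2623, 0.2100, 0.2186], E[r] = 2.2577, γ^t·E[r] = 0.739813, running G = 8.510325
t=6: π = [0.1455, 0.1636, 0.2623, 0.2103, 0.2183], E[r] = 2.2573, γ^t·E[r] = 0.591743, running G = 9.102068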